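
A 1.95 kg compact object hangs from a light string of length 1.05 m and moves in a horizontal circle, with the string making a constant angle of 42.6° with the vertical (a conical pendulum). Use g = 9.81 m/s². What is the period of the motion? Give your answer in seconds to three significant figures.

1.76 s

r = L sinθ = 0.7107 m. From T sinθ = mω²r and T cosθ = mg: tanθ = ω²r/g, so ω² = g tanθ / r = g/(L cosθ).
ω = √(g/(L cosθ)) = √(9.81/(1.05 × 0.7361)) = √12.69 = 3.563 rad/s.
Period = 2π/ω = 1.764 s.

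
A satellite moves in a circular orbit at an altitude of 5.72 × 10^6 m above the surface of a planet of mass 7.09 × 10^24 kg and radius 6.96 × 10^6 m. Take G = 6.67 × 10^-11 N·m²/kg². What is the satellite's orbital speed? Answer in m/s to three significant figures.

Orbital radius r = R + h = 6.96 × 10^6 + 5.72 × 10^6 = 1.268 × 10^7 m.
Gravity supplies the centripetal force: G M m / r² = m v² / r, so v = √(GM/r).
v = √(6.67 × 10^-11 × 7.09 × 10^24 / 1.268 × 10^7) = √(3.730 × 10^7) = 6107 m/s.

6110 m/s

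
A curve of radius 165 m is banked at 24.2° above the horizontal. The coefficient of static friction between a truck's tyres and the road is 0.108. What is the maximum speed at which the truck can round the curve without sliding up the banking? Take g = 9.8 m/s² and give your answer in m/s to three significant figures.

30.8 m/s

At the maximum speed, friction acts down the slope at its limiting value f = μN. Radially (horizontal, toward centre): N sinθ + μN cosθ = mv²/r. Vertically: N cosθ − μN sinθ = mg.
Dividing: v² = r g (sinθ + μcosθ)/(cosθ − μsinθ).
sinθ + μcosθ = 0.4099 + 0.108×0.9121 = 0.5084; cosθ − μsinθ = 0.9121 − 0.108×0.4099 = 0.8678.
v² = 165 × 9.8 × 0.5084/0.8678 = 947.3 m²/s², so v = 30.78 m/s.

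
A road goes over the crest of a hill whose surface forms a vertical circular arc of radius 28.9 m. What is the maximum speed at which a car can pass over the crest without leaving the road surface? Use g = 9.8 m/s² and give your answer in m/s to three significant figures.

At the crest the centre of the circle is below the car, so the net downward (centripetal) force is mg − N = mv²/r.
The car leaves the road when N → 0, giving v_max = √(g r) = √(9.8 × 28.9) = 16.83 m/s.

16.8 m/s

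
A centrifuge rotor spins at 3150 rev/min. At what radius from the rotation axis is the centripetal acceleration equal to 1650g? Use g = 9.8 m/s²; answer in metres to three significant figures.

ω = 3150 rev/min × 2π/60 = 329.9 rad/s.
a_c = ω²r = 1650g ⇒ r = 1650 × 9.8 / (329.9)² = 16170/108800 = 0.1486 m.

0.149 m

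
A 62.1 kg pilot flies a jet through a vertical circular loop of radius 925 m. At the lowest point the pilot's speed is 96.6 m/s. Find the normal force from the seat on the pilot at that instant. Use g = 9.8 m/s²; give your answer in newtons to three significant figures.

At the lowest point, N points up (toward the centre) and the weight mg points down (away from the centre), so the net inward force is N − mg = mv²/r.
N = m(v²/r + g) = 62.1 × ((96.6)²/925 + 9.8) = 62.1 × (10.09 + 9.8) = 62.1 × 19.89 = 1235 N.

1240 N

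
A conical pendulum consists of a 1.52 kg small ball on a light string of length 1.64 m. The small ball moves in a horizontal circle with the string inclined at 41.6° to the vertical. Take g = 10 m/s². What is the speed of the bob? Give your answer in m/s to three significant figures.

3.11 m/s

The radius of the circle is r = L sinθ = 1.64 × sin 41.6° = 1.089 m.
Horizontally T sinθ = mv²/r and vertically T cosθ = mg, so tanθ = v²/(rg).
v = √(r g tanθ) = √(1.089 × 10.0 × 0.8878) = √9.667 = 3.109 m/s.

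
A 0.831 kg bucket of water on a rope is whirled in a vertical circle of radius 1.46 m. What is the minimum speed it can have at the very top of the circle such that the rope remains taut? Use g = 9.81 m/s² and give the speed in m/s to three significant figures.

3.78 m/s

At the top, both weight mg and T point toward the centre: T + mg = mv²/r.
At minimum speed T → 0, so mg = mv_min²/r ⇒ v_min = √(g r) = √(9.81 × 1.46) = 3.785 m/s.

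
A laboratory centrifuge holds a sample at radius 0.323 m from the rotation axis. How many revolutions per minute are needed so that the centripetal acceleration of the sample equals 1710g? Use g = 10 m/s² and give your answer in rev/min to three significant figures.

2200 rev/min

Require ω²r = 1710g, so ω = √(1710 × 10.0/0.323) = 230.1 rad/s.
In rev/min: ω × 60/(2π) = 230.1 × 60/(2π) = 2197 rev/min.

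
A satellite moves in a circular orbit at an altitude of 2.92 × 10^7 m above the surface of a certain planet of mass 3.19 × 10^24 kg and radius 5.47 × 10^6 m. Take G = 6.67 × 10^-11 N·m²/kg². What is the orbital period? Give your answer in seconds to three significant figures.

r = R + h = 5.47 × 10^6 + 2.92 × 10^7 = 3.467 × 10^7 m. Gravity provides the centripetal force: G M m / r² = m v² / r ⇒ v = √(GM/r) = 2477 m/s.
T = 2πr/v = 2π × 3.467 × 10^7 / 2477 = 87930 s.

87900 s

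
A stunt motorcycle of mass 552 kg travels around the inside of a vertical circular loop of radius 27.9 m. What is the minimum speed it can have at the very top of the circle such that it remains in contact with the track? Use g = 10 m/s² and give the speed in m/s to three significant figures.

At the top, both weight mg and N point toward the centre: N + mg = mv²/r.
At minimum speed N → 0, so mg = mv_min²/r ⇒ v_min = √(g r) = √(10.0 × 27.9) = 16.70 m/s.

16.7 m/s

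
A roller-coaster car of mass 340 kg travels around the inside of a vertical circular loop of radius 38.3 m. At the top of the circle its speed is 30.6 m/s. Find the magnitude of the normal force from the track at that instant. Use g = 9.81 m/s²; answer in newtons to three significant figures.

4980 N

At the top, both N and the weight mg point inward (toward the centre), so N + mg = mv²/r.
N = m(v²/r − g) = 340 × ((30.6)²/38.3 − 9.81) = 340 × (24.45 − 9.81) = 340 × 14.64 = 4977 N.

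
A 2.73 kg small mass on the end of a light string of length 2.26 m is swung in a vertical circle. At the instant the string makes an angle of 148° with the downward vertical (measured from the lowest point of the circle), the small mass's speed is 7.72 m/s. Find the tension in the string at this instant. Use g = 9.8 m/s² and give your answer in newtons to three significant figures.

49.3 N

Take the radial direction toward the centre of the circle as positive. The component of the weight along the string toward the centre is −mg cos φ (φ measured from the bottom), so Newton's second law along the string gives T − mg cos φ = m v²/r.
cos 148° = -0.8480, so T = m(v²/r + g cos φ) = 2.73 × ((7.72)²/2.26 + 9.8 × -0.8480) = 2.73 × (26.37 + (-8.311)) = 2.73 × 18.06 = 49.30 N.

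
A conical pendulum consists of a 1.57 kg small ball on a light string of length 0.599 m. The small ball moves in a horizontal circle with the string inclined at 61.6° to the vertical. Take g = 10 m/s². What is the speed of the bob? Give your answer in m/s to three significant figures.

3.12 m/s

The radius of the circle is r = L sinθ = 0.599 × sin 61.6° = 0.5269 m.
Horizontally T sinθ = mv²/r and vertically T cosθ = mg, so tanθ = v²/(rg).
v = √(r g tanθ) = √(0.5269 × 10.0 × 1.849) = √9.745 = 3.122 m/s.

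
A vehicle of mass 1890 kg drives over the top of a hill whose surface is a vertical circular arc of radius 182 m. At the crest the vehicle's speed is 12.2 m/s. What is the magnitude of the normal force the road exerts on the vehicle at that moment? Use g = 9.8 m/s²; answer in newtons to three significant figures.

At the crest the centripetal acceleration points downward (toward the centre of the arc), so mg − N = mv²/r.
N = m(g − v²/r) = 1890 × (9.8 − (12.2)²/182) = 1890 × (9.8 − 0.8178) = 1890 × 8.982 = 16980 N.

17000 N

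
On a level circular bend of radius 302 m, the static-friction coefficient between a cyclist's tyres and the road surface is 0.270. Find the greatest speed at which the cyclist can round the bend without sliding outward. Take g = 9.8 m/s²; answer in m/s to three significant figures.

28.3 m/s

Friction provides the centripetal force on a flat curve. At maximum speed it is at its limiting value: μ_s m g = m v²/r.
Mass cancels: v_max = √(μ_s g r) = √(0.270 × 9.8 × 302) = √799.1 = 28.27 m/s.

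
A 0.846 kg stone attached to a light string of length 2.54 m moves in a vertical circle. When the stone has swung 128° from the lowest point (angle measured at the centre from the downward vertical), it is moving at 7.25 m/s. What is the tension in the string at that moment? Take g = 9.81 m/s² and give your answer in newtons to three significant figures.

Take the radial direction toward the centre of the circle as positive. The component of the weight along the string toward the centre is −mg cos φ (φ measured from the bottom), so Newton's second law along the string gives T − mg cos φ = m v²/r.
cos 128° = -0.6157, so T = m(v²/r + g cos φ) = 0.846 × ((7.25)²/2.54 + 9.81 × -0.6157) = 0.846 × (20.69 + (-6.040)) = 0.846 × 14.65 = 12.40 N.

12.4 N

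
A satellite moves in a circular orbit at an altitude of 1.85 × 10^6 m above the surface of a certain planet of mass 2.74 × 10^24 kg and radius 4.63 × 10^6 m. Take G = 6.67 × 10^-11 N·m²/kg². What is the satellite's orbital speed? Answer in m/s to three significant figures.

5310 m/s

Orbital radius r = R + h = 4.63 × 10^6 + 1.85 × 10^6 = 6.480 × 10^6 m.
Gravity supplies the centripetal force: G M m / r² = m v² / r, so v = √(GM/r).
v = √(6.67 × 10^-11 × 2.74 × 10^24 / 6.480 × 10^6) = √(2.820 × 10^7) = 5311 m/s.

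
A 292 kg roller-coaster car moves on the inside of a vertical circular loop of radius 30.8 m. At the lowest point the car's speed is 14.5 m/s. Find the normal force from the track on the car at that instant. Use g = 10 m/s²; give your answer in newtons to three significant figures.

At the lowest point, N points up (toward the centre) and the weight mg points down (away from the centre), so the net inward force is N − mg = mv²/r.
N = m(v²/r + g) = 292 × ((14.5)²/30.8 + 10.0) = 292 × (6.826 + 10.0) = 292 × 16.83 = 4913 N.

4910 N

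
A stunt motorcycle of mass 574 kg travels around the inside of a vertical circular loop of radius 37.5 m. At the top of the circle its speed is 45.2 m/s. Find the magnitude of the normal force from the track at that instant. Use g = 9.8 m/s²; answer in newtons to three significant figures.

At the top, both N and the weight mg point inward (toward the centre), so N + mg = mv²/r.
N = m(v²/r − g) = 574 × ((45.2)²/37.5 − 9.8) = 574 × (54.48 − 9.8) = 574 × 44.68 = 25650 N.

25600 N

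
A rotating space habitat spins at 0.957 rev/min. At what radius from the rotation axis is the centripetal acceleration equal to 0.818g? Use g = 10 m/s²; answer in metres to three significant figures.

814 m

ω = 0.957 rev/min × 2π/60 = 0.1002 rad/s.
a_c = ω²r = 0.818g ⇒ r = 0.818 × 10.0 / (0.1002)² = 8.180/0.01004 = 814.5 m.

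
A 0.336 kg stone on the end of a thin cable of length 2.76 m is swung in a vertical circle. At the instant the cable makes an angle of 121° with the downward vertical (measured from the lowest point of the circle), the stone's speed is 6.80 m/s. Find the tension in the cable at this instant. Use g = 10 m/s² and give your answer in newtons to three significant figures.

Take the radial direction toward the centre of the circle as positive. The component of the weight along the string toward the centre is −mg cos φ (φ measured from the bottom), so Newton's second law along the string gives T − mg cos φ = m v²/r.
cos 121° = -0.5150, so T = m(v²/r + g cos φ) = 0.336 × ((6.80)²/2.76 + 10.0 × -0.5150) = 0.336 × (16.75 + (-5.150)) = 0.336 × 11.60 = 3.899 N.

3.90 N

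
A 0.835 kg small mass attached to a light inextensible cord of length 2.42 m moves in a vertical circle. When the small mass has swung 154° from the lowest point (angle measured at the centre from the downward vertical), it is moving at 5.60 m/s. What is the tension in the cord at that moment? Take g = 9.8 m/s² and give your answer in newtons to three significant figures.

Take the radial direction toward the centre of the circle as positive. The component of the weight along the string toward the centre is −mg cos φ (φ measured from the bottom), so Newton's second law along the string gives T − mg cos φ = m v²/r.
cos 154° = -0.8988, so T = m(v²/r + g cos φ) = 0.835 × ((5.60)²/2.42 + 9.8 × -0.8988) = 0.835 × (12.96 + (-8.808)) = 0.835 × 4.150 = 3.466 N.

3.47 N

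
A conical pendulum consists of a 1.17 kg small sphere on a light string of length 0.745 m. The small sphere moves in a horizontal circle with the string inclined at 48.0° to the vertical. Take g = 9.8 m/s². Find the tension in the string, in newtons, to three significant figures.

17.1 N

Vertically the bob has no acceleration, so T cosθ = mg.
T = mg/cosθ = 1.17 × 9.8 / cos 48.0° = 11.47/0.6691 = 17.14 N.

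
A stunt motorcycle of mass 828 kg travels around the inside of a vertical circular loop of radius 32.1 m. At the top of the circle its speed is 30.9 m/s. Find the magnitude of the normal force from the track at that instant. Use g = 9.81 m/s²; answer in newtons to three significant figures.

16500 N

At the top, both N and the weight mg point inward (toward the centre), so N + mg = mv²/r.
N = m(v²/r − g) = 828 × ((30.9)²/32.1 − 9.81) = 828 × (29.74 − 9.81) = 828 × 19.93 = 16510 N.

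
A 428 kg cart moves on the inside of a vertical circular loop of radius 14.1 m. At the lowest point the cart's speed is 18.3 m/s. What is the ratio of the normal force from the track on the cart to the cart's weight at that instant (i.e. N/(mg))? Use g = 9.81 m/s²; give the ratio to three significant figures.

At the bottom, N − mg = mv²/r, so N = m(v²/r + g) and N/(mg) = v²/(rg) + 1 = (18.3)²/(14.1 × 9.81) + 1 = 2.421 + 1 = 3.421.

3.42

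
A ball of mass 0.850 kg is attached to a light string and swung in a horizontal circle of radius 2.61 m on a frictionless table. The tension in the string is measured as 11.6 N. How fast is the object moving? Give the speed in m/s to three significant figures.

5.97 m/s

T = m v²/r ⇒ v = √(T r / m) = √(11.6 × 2.61 / 0.850) = √35.62 = 5.968 m/s.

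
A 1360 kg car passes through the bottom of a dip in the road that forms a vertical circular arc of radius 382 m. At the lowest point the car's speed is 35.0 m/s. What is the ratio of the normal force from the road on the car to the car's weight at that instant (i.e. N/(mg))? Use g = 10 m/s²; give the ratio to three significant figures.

1.32

At the bottom, N − mg = mv²/r, so N = m(v²/r + g) and N/(mg) = v²/(rg) + 1 = (35.0)²/(382 × 10.0) + 1 = 0.3207 + 1 = 1.321.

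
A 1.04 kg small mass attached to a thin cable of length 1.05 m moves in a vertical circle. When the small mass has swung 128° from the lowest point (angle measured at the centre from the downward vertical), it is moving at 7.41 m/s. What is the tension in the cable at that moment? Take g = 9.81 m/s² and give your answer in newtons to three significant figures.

48.1 N

Take the radial direction toward the centre of the circle as positive. The component of the weight along the string toward the centre is −mg cos φ (φ measured from the bottom), so Newton's second law along the string gives T − mg cos φ = m v²/r.
cos 128° = -0.6157, so T = m(v²/r + g cos φ) = 1.04 × ((7.41)²/1.05 + 9.81 × -0.6157) = 1.04 × (52.29 + (-6.040)) = 1.04 × 46.25 = 48.10 N.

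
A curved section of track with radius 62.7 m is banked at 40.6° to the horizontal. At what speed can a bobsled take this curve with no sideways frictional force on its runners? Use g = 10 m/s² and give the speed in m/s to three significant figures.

On a frictionless banked curve, N sinθ = mv²/r and N cosθ = mg, so tanθ = v²/(rg).
v = √(r g tanθ) = √(62.7 × 10.0 × tan 40.6°) = √(62.7 × 10.0 × 0.8571) = √537.4 = 23.18 m/s.

23.2 m/s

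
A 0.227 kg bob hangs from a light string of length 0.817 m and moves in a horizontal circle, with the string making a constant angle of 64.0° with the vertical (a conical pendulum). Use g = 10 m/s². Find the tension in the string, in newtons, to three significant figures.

5.18 N

Vertically the bob has no acceleration, so T cosθ = mg.
T = mg/cosθ = 0.227 × 10.0 / cos 64.0° = 2.270/0.4384 = 5.178 N.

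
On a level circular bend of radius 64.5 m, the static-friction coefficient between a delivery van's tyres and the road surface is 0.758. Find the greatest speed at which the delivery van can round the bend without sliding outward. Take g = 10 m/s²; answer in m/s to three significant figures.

Friction provides the centripetal force on a flat curve. At maximum speed it is at its limiting value: μ_s m g = m v²/r.
Mass cancels: v_max = √(μ_s g r) = √(0.758 × 10.0 × 64.5) = √488.9 = 22.11 m/s.

22.1 m/s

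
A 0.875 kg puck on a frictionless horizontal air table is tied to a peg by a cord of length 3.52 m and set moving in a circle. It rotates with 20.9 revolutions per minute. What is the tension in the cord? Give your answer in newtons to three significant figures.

14.8 N

ω = 20.9 rev/min × 2π/60 = 2.189 rad/s, so v = ωr = 2.189 × 3.52 = 7.704 m/s.
The tension is the only horizontal force, so it supplies the full centripetal force: T = m v²/r = 0.875 × (7.704)²/3.52 = 0.875 × 59.35/3.52 = 14.75 N.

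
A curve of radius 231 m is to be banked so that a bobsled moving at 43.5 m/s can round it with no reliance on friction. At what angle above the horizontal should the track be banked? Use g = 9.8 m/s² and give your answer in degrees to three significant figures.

39.9°

For a frictionless banked turn: horizontally N sinθ = mv²/r and vertically N cosθ = mg.
Dividing: tanθ = v²/(r g) = (43.5)²/(231 × 9.8) = 1892/2264 = 0.8359.
θ = arctan(0.8359) = 39.89°.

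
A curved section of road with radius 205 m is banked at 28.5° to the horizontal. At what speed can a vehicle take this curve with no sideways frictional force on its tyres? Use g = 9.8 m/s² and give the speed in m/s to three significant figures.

33.0 m/s

On a frictionless banked curve, N sinθ = mv²/r and N cosθ = mg, so tanθ = v²/(rg).
v = √(r g tanθ) = √(205 × 9.8 × tan 28.5°) = √(205 × 9.8 × 0.5430) = √1091 = 33.03 m/s.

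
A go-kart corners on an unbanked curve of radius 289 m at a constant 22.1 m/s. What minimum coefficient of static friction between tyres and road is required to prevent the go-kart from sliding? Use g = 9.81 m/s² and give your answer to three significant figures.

Friction provides the centripetal force: μ_s m g = m v²/r, so μ_s = v²/(g r) = (22.10)²/(9.81 × 289) = 488.4/2835 = 0.1723.

0.172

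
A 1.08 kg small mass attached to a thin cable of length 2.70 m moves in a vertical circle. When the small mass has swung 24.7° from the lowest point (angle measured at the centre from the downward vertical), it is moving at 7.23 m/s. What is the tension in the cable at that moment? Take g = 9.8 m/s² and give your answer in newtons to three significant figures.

Take the radial direction toward the centre of the circle as positive. The component of the weight along the string toward the centre is −mg cos φ (φ measured from the bottom), so Newton's second law along the string gives T − mg cos φ = m v²/r.
cos 24.7° = 0.9085, so T = m(v²/r + g cos φ) = 1.08 × ((7.23)²/2.70 + 9.8 × 0.9085) = 1.08 × (19.36 + (8.903)) = 1.08 × 28.26 = 30.52 N.

30.5 N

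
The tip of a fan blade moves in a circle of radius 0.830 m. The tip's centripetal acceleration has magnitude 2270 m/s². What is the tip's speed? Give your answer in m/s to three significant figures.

a_c = v²/r ⇒ v = √(a_c · r) = √(2270 × 0.830) = √1884 = 43.41 m/s.

43.4 m/s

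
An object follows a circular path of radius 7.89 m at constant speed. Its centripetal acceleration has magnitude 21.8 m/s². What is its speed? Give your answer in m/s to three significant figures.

a_c = v²/r ⇒ v = √(a_c · r) = √(21.8 × 7.89) = √172.0 = 13.11 m/s.

13.1 m/s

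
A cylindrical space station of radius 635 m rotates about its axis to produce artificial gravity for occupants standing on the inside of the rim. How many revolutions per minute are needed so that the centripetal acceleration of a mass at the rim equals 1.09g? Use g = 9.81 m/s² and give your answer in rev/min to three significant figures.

Require ω²r = 1.09g, so ω = √(1.09 × 9.81/635) = 0.1298 rad/s.
In rev/min: ω × 60/(2π) = 0.1298 × 60/(2π) = 1.239 rev/min.

1.24 rev/min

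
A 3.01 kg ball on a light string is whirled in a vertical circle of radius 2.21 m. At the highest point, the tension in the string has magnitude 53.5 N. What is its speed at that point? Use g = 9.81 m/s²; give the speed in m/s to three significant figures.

At the top, T + mg = mv²/r, so v = √(r(T/m + g)) = √(2.21 × (53.5/3.01 + 9.81)) = √(2.21 × 27.58) = √60.96 = 7.808 m/s.

7.81 m/s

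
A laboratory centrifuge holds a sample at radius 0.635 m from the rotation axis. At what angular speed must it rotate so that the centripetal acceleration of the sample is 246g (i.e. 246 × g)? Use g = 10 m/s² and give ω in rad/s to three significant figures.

62.2 rad/s

Centripetal acceleration a_c = ω²r. Setting ω²r = 246g:
ω = √(246g / r) = √(246 × 10.0 / 0.635) = √3874 = 62.24 rad/s.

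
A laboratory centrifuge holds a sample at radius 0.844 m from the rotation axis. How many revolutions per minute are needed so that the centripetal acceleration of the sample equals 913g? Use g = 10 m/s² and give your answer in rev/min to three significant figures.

Require ω²r = 913g, so ω = √(913 × 10.0/0.844) = 104.0 rad/s.
In rev/min: ω × 60/(2π) = 104.0 × 60/(2π) = 993.2 rev/min.

993 rev/min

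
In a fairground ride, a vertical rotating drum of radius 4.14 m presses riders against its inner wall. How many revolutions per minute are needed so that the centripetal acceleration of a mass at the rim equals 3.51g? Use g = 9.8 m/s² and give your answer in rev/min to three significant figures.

27.5 rev/min

Require ω²r = 3.51g, so ω = √(3.51 × 9.8/4.14) = 2.882 rad/s.
In rev/min: ω × 60/(2π) = 2.882 × 60/(2π) = 27.53 rev/min.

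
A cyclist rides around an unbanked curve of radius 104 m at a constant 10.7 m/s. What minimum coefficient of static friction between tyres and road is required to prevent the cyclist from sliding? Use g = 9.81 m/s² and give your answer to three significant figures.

0.112

Friction provides the centripetal force: μ_s m g = m v²/r, so μ_s = v²/(g r) = (10.70)²/(9.81 × 104) = 114.5/1020 = 0.1122.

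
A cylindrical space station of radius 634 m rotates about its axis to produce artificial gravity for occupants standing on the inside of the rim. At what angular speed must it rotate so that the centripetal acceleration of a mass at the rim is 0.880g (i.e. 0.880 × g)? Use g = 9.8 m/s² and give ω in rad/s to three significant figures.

0.117 rad/s

Centripetal acceleration a_c = ω²r. Setting ω²r = 0.880g:
ω = √(0.880g / r) = √(0.880 × 9.8 / 634) = √0.01360 = 0.1166 rad/s.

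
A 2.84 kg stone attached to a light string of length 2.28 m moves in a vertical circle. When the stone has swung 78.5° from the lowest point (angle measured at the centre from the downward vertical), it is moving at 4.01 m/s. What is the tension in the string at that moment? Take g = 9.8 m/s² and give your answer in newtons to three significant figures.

25.6 N

Take the radial direction toward the centre of the circle as positive. The component of the weight along the string toward the centre is −mg cos φ (φ measured from the bottom), so Newton's second law along the string gives T − mg cos φ = m v²/r.
cos 78.5° = 0.1994, so T = m(v²/r + g cos φ) = 2.84 × ((4.01)²/2.28 + 9.8 × 0.1994) = 2.84 × (7.053 + (1.954)) = 2.84 × 9.006 = 25.58 N.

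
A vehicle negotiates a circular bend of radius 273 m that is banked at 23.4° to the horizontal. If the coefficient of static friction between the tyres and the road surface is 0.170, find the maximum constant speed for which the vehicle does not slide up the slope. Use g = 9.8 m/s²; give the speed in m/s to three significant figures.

At the maximum speed, friction acts down the slope at its limiting value f = μN. Radially (horizontal, toward centre): N sinθ + μN cosθ = mv²/r. Vertically: N cosθ − μN sinθ = mg.
Dividing: v² = r g (sinθ + μcosθ)/(cosθ − μsinθ).
sinθ + μcosθ = 0.3971 + 0.170×0.9178 = 0.5532; cosθ − μsinθ = 0.9178 − 0.170×0.3971 = 0.8502.
v² = 273 × 9.8 × 0.5532/0.8502 = 1741 m²/s², so v = 41.72 m/s.

41.7 m/s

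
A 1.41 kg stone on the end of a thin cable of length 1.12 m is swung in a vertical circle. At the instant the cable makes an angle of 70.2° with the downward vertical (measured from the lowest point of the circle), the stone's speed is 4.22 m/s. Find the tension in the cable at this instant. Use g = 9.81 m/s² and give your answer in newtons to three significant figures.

27.1 N

Take the radial direction toward the centre of the circle as positive. The component of the weight along the string toward the centre is −mg cos φ (φ measured from the bottom), so Newton's second law along the string gives T − mg cos φ = m v²/r.
cos 70.2° = 0.3387, so T = m(v²/r + g cos φ) = 1.41 × ((4.22)²/1.12 + 9.81 × 0.3387) = 1.41 × (15.90 + (3.323)) = 1.41 × 19.22 = 27.10 N.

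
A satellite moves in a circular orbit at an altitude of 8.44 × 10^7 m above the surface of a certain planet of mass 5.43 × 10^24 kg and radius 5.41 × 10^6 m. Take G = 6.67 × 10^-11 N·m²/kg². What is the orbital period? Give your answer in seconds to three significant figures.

281000 s

r = R + h = 5.41 × 10^6 + 8.44 × 10^7 = 8.981 × 10^7 m. Gravity provides the centripetal force: G M m / r² = m v² / r ⇒ v = √(GM/r) = 2008 m/s.
T = 2πr/v = 2π × 8.981 × 10^7 / 2008 = 281000 s.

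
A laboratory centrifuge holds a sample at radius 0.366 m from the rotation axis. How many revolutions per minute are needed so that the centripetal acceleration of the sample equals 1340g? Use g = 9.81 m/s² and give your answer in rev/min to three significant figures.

Require ω²r = 1340g, so ω = √(1340 × 9.81/0.366) = 189.5 rad/s.
In rev/min: ω × 60/(2π) = 189.5 × 60/(2π) = 1810 rev/min.

1810 rev/min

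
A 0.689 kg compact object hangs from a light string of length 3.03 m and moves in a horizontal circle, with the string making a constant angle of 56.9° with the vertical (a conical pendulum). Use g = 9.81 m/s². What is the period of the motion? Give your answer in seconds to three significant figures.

2.58 s

r = L sinθ = 2.538 m. From T sinθ = mω²r and T cosθ = mg: tanθ = ω²r/g, so ω² = g tanθ / r = g/(L cosθ).
ω = √(g/(L cosθ)) = √(9.81/(3.03 × 0.5461)) = √5.929 = 2.435 rad/s.
Period = 2π/ω = 2.580 s.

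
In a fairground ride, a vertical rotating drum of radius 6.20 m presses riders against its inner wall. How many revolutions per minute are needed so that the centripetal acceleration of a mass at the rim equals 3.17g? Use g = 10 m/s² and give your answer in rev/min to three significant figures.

Require ω²r = 3.17g, so ω = √(3.17 × 10.0/6.20) = 2.261 rad/s.
In rev/min: ω × 60/(2π) = 2.261 × 60/(2π) = 21.59 rev/min.

21.6 rev/min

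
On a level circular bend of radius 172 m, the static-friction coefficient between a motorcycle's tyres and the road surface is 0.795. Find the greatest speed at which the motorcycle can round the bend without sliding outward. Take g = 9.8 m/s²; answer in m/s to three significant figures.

The only inward force on a level bend is static friction, so at the limit f_s = μ_s N = μ_s m g = m v²/r.
Mass cancels: v_max = √(μ_s g r) = √(0.795 × 9.8 × 172) = √1340 = 36.61 m/s.

36.6 m/s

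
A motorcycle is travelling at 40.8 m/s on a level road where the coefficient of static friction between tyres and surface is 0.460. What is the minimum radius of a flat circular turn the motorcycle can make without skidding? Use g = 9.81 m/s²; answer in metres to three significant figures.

369 m

At the limit, μ_s m g = m v²/r, so r_min = v²/(μ_s g) = (40.8)²/(0.460 × 9.81) = 1665/4.513 = 368.9 m.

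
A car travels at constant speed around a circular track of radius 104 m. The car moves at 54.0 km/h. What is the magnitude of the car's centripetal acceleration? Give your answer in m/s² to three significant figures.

2.16 m/s²

v = 54.0 km/h = 54.0/3.6 = 15.00 m/s.
a_c = v²/r = (15.00)²/104 = 225.0/104 = 2.163 m/s².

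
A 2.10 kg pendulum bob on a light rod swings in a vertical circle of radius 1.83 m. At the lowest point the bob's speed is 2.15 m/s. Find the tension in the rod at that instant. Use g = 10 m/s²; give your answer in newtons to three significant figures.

26.3 N

At the lowest point, T points up (toward the centre) and the weight mg points down (away from the centre), so the net inward force is T − mg = mv²/r.
T = m(v²/r + g) = 2.10 × ((2.15)²/1.83 + 10.0) = 2.10 × (2.526 + 10.0) = 2.10 × 12.53 = 26.30 N.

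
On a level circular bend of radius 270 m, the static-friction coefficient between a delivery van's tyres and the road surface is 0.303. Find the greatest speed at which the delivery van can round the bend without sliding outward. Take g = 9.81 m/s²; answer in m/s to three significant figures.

28.3 m/s

Friction provides the centripetal force on a flat curve. At maximum speed it is at its limiting value: μ_s m g = m v²/r.
Mass cancels: v_max = √(μ_s g r) = √(0.303 × 9.81 × 270) = √802.6 = 28.33 m/s.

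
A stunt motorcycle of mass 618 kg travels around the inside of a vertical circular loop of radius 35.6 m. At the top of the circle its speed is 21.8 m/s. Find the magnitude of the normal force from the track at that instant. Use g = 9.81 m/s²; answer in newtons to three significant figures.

At the top, both N and the weight mg point inward (toward the centre), so N + mg = mv²/r.
N = m(v²/r − g) = 618 × ((21.8)²/35.6 − 9.81) = 618 × (13.35 − 9.81) = 618 × 3.539 = 2187 N.

2190 N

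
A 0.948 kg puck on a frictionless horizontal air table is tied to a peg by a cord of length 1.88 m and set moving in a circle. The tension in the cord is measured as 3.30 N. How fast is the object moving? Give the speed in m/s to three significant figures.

T = m v²/r ⇒ v = √(T r / m) = √(3.30 × 1.88 / 0.948) = √6.544 = 2.558 m/s.

2.56 m/s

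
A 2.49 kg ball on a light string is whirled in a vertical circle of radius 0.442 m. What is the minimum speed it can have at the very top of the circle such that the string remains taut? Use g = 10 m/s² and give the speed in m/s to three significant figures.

At the highest point the centre is directly below, so both the weight and T act inward: T + mg = mv²/r.
At minimum speed T → 0, so mg = mv_min²/r ⇒ v_min = √(g r) = √(10.0 × 0.442) = 2.102 m/s.

2.10 m/s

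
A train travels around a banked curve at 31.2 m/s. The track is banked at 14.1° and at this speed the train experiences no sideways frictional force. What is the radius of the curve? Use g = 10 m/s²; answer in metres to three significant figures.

388 m

Frictionless banking: tanθ = v²/(rg), so r = v²/(g tanθ).
r = (31.2)²/(10.0 × tan 14.1°) = 973.4/(10.0 × 0.2512) = 973.4/2.512 = 387.5 m.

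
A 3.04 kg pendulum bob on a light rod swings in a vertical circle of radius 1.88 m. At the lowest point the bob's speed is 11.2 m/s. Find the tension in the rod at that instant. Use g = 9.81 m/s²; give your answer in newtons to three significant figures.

At the lowest point, T points up (toward the centre) and the weight mg points down (away from the centre), so the net inward force is T − mg = mv²/r.
T = m(v²/r + g) = 3.04 × ((11.2)²/1.88 + 9.81) = 3.04 × (66.72 + 9.81) = 3.04 × 76.53 = 232.7 N.

233 N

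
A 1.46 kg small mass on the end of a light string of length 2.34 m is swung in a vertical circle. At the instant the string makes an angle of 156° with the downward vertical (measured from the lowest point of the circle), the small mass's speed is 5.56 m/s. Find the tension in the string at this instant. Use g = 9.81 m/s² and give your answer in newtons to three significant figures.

Take the radial direction toward the centre of the circle as positive. The component of the weight along the string toward the centre is −mg cos φ (φ measured from the bottom), so Newton's second law along the string gives T − mg cos φ = m v²/r.
cos 156° = -0.9135, so T = m(v²/r + g cos φ) = 1.46 × ((5.56)²/2.34 + 9.81 × -0.9135) = 1.46 × (13.21 + (-8.962)) = 1.46 × 4.249 = 6.204 N.

6.20 N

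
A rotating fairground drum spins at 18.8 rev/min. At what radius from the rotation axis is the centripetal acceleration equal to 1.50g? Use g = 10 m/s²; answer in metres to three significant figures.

3.87 m

ω = 18.8 rev/min × 2π/60 = 1.969 rad/s.
a_c = ω²r = 1.50g ⇒ r = 1.50 × 10.0 / (1.969)² = 15.00/3.876 = 3.870 m.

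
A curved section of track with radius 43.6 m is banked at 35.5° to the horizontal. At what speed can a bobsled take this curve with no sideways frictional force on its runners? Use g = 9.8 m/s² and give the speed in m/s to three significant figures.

On a frictionless banked curve, N sinθ = mv²/r and N cosθ = mg, so tanθ = v²/(rg).
v = √(r g tanθ) = √(43.6 × 9.8 × tan 35.5°) = √(43.6 × 9.8 × 0.7133) = √304.8 = 17.46 m/s.

17.5 m/s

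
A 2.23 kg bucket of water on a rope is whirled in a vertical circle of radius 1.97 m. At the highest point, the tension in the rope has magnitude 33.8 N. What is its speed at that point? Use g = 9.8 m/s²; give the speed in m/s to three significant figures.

7.01 m/s

At the top, T + mg = mv²/r, so v = √(r(T/m + g)) = √(1.97 × (33.8/2.23 + 9.8)) = √(1.97 × 24.96) = √49.17 = 7.012 m/s.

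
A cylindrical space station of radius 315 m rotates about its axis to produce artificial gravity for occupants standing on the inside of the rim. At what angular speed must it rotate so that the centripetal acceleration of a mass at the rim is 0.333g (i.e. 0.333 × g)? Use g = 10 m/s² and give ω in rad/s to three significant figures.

0.103 rad/s

Centripetal acceleration a_c = ω²r. Setting ω²r = 0.333g:
ω = √(0.333g / r) = √(0.333 × 10.0 / 315) = √0.01057 = 0.1028 rad/s.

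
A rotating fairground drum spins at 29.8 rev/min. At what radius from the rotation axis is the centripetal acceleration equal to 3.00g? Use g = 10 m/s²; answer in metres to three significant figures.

ω = 29.8 rev/min × 2π/60 = 3.121 rad/s.
a_c = ω²r = 3.00g ⇒ r = 3.00 × 10.0 / (3.121)² = 30.00/9.738 = 3.081 m.

3.08 m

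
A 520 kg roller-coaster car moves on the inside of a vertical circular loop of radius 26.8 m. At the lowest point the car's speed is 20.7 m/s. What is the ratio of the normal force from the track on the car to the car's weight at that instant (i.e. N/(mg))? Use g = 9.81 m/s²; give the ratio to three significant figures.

At the bottom, N − mg = mv²/r, so N = m(v²/r + g) and N/(mg) = v²/(rg) + 1 = (20.7)²/(26.8 × 9.81) + 1 = 1.630 + 1 = 2.630.

2.63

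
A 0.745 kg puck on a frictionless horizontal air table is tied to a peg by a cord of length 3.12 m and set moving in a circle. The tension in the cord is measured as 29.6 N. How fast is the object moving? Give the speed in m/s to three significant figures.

T = m v²/r ⇒ v = √(T r / m) = √(29.6 × 3.12 / 0.745) = √124.0 = 11.13 m/s.

11.1 m/s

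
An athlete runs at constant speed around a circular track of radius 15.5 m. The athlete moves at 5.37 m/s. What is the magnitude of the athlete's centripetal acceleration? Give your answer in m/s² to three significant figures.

a_c = v²/r = (5.370)²/15.5 = 28.84/15.5 = 1.860 m/s².

1.86 m/s²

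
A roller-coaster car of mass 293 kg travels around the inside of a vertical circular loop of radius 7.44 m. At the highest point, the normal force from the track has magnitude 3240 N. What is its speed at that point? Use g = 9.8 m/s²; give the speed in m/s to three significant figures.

12.5 m/s

At the top, N + mg = mv²/r, so v = √(r(N/m + g)) = √(7.44 × (3240/293 + 9.8)) = √(7.44 × 20.86) = √155.2 = 12.46 m/s.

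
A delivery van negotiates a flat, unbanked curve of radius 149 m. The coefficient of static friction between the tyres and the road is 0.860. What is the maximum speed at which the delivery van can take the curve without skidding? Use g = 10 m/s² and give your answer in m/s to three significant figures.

35.8 m/s

Friction provides the centripetal force on a flat curve. At maximum speed it is at its limiting value: μ_s m g = m v²/r.
Mass cancels: v_max = √(μ_s g r) = √(0.860 × 10.0 × 149) = √1281 = 35.80 m/s.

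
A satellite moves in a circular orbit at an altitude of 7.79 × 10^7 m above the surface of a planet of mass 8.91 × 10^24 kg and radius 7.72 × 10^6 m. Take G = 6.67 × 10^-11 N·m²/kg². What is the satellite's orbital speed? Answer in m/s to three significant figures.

Orbital radius r = R + h = 7.72 × 10^6 + 7.79 × 10^7 = 8.562 × 10^7 m.
Gravity supplies the centripetal force: G M m / r² = m v² / r, so v = √(GM/r).
v = √(6.67 × 10^-11 × 8.91 × 10^24 / 8.562 × 10^7) = √(6.941 × 10^6) = 2635 m/s.

2630 m/s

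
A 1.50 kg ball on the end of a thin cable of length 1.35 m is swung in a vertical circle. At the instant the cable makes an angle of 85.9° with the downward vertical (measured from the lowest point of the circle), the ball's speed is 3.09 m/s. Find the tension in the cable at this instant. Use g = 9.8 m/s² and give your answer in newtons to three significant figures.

Take the radial direction toward the centre of the circle as positive. The component of the weight along the string toward the centre is −mg cos φ (φ measured from the bottom), so Newton's second law along the string gives T − mg cos φ = m v²/r.
cos 85.9° = 0.07150, so T = m(v²/r + g cos φ) = 1.50 × ((3.09)²/1.35 + 9.8 × 0.07150) = 1.50 × (7.073 + (0.7007)) = 1.50 × 7.773 = 11.66 N.

11.7 N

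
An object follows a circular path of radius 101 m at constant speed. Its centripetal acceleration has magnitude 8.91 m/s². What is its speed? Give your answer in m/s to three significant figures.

a_c = v²/r ⇒ v = √(a_c · r) = √(8.91 × 101) = √899.9 = 30.00 m/s.

30.0 m/s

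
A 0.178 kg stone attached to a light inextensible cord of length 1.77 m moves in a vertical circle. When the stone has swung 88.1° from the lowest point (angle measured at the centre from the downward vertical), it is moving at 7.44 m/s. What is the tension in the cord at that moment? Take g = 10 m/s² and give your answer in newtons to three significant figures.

Take the radial direction toward the centre of the circle as positive. The component of the weight along the string toward the centre is −mg cos φ (φ measured from the bottom), so Newton's second law along the string gives T − mg cos φ = m v²/r.
cos 88.1° = 0.03316, so T = m(v²/r + g cos φ) = 0.178 × ((7.44)²/1.77 + 10.0 × 0.03316) = 0.178 × (31.27 + (0.3316)) = 0.178 × 31.60 = 5.626 N.

5.63 N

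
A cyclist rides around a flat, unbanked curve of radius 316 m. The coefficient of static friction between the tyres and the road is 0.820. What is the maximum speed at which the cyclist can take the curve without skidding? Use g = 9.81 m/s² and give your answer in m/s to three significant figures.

Friction provides the centripetal force on a flat curve. At maximum speed it is at its limiting value: μ_s m g = m v²/r.
Mass cancels: v_max = √(μ_s g r) = √(0.820 × 9.81 × 316) = √2542 = 50.42 m/s.

50.4 m/s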